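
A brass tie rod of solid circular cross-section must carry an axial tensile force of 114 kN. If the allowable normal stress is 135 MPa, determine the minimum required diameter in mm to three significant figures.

Required area A ≥ P/σ_allow = 114000/135 = 844.4 mm².
For a solid circular section, d ≥ √(4A/π) = 32.79 mm.

32.8 mm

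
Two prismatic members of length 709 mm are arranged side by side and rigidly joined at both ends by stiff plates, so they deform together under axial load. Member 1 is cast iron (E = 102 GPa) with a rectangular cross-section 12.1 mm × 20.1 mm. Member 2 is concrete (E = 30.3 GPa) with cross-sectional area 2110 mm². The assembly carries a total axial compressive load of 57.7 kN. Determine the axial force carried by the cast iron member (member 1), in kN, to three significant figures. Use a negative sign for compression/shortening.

A_1 = 243.2 mm².
Equal strain + equilibrium ⇒ each member carries load in proportion to AE: A₁E₁ = 24810000 N, A₂E₂ = 63930000 N, ΣAE = 88740000 N.
F₁ = P·A₁E₁/ΣAE = -57700·24810000/88740000 = -16130 N.

-16.1 kN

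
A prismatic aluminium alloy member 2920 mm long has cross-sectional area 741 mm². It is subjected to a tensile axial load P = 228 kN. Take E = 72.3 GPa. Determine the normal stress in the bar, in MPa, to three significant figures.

308 MPa

σ = N/A = 228000/741 = 307.7 MPa.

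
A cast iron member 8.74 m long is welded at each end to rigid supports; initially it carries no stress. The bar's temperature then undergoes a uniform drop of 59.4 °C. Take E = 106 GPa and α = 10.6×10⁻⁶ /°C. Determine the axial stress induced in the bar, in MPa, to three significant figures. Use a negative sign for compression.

66.7 MPa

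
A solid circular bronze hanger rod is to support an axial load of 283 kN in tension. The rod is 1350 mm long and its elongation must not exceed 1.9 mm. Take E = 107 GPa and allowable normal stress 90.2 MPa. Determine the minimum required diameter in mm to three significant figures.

Required area A ≥ P/σ_allow = 283000/90.2 = 3137 mm².
For a solid circular section, d ≥ √(4A/π) = 63.2 mm.
Elongation limit: A ≥ PL/(Eδ_allow) = 283000·1350/(107000·1.9) = 1879 mm² ⇒ d ≥ 48.92 mm.
The stress limit governs.

63.2 mm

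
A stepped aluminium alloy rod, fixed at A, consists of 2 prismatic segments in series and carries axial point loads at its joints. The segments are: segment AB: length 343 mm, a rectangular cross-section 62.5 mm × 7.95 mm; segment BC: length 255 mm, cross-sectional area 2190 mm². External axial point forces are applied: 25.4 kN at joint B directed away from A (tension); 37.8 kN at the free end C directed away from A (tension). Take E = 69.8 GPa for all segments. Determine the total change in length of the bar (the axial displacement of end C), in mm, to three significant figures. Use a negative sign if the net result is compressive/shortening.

0.688 mm

Internal axial forces (sectioning from the free end, tension +): N_BC = 37.8 kN, N_AB = 63.2 kN.
A_AB = 496.9 mm².
δ_AB = 63200·343/(496.9·69800) = 0.625 mm
δ_BC = 37800·255/(2190·69800) = 0.06306 mm
δ = Σδ_i = 0.6881 mm.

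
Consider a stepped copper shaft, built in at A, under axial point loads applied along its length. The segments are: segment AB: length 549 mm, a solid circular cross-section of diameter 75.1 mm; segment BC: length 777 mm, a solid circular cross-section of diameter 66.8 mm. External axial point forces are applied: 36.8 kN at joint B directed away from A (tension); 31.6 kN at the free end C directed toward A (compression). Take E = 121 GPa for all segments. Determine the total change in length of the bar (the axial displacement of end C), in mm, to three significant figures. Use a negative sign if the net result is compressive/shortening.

Internal axial forces (sectioning from the free end, tension +): N_BC = -31.6 kN, N_AB = 5.2 kN.
A_AB = 4430 mm².
A_BC = 3505 mm².
δ_AB = 5200·549/(4430·121000) = 0.005326 mm
δ_BC = -31600·777/(3505·121000) = -0.0579 mm
δ = Σδ_i = -0.05257 mm.

-0.0526 mm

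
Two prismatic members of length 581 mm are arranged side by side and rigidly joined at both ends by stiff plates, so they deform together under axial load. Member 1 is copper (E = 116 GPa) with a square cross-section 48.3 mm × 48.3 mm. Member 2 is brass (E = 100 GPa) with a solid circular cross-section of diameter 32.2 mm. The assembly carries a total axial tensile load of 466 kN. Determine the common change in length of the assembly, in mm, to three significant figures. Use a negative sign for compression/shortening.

0.769 mm

A_1 = 2333 mm².
A_2 = 814.3 mm².
Equal strain + equilibrium ⇒ each member carries load in proportion to AE: A₁E₁ = 270600000 N, A₂E₂ = 81430000 N, ΣAE = 352000000 N.
δ = PL/ΣAE = 466000·581/352000000 = 0.7691 mm.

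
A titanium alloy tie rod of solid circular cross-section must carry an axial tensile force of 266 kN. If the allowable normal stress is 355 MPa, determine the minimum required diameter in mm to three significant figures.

Required area A ≥ P/σ_allow = 266000/355 = 749.3 mm².
For a solid circular section, d ≥ √(4A/π) = 30.89 mm.

30.9 mm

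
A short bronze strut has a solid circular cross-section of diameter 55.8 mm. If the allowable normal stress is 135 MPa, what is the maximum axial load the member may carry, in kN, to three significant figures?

A = 2445 mm².
P_max = σ_allow · A = 135 · 2445 = 330100 N = 330.1 kN.

330 kN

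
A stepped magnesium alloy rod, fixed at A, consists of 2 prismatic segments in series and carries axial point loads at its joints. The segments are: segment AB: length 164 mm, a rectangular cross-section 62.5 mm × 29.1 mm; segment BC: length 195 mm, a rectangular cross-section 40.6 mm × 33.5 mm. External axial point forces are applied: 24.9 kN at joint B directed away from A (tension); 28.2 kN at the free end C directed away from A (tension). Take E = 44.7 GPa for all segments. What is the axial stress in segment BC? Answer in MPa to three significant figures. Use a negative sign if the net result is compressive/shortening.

20.7 MPa

Internal axial forces (sectioning from the free end, tension +): N_BC = 28.2 kN, N_AB = 53.1 kN.
A_BC = 1360 mm².
σ_BC = N_BC/A_BC = 28200/1360 = 20.73 MPa.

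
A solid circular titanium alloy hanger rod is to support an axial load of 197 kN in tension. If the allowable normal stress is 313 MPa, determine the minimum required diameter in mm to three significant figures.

Required area A ≥ P/σ_allow = 197000/313 = 629.4 mm².
For a solid circular section, d ≥ √(4A/π) = 28.31 mm.

28.3 mm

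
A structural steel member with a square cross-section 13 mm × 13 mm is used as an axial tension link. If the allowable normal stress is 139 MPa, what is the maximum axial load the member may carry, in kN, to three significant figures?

23.5 kN

A = 169 mm².
P_max = σ_allow · A = 139 · 169 = 23490 N = 23.49 kN.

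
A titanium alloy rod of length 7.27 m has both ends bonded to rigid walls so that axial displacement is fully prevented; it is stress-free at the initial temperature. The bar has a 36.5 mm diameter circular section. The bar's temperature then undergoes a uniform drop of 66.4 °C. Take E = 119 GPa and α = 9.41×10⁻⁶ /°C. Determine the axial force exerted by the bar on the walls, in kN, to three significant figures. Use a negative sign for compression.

Free thermal expansion αLΔT = 9.41e-6 · 7270 · -66.4 = -4.542 mm.
The walls impose strain ε = −(-4.542)/7270 = 6.2482e-04; σ = Eε = 119000 · 6.2482e-04 = 74.35 MPa.
Wall reaction R = σ·A = 74.35·1046 = 77800 N = 77.8 kN.

77.8 kN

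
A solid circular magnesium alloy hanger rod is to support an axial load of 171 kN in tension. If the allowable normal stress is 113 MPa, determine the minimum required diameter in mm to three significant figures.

Required area A ≥ P/σ_allow = 171000/113 = 1513 mm².
For a solid circular section, d ≥ √(4A/π) = 43.89 mm.

43.9 mm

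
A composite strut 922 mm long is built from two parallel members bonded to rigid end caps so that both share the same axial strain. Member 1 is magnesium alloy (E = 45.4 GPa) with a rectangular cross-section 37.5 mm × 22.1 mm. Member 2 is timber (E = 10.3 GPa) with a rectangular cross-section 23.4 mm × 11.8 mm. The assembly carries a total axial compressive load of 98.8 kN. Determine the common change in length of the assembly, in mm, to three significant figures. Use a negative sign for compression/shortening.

-2.25 mm

A_1 = 828.8 mm².
A_2 = 276.1 mm².
Equal strain + equilibrium ⇒ each member carries load in proportion to AE: A₁E₁ = 37630000 N, A₂E₂ = 2844000 N, ΣAE = 40470000 N.
δ = PL/ΣAE = -98800·922/40470000 = -2.251 mm.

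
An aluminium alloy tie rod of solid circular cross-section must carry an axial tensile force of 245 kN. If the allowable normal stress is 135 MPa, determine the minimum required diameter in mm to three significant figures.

Required area A ≥ P/σ_allow = 245000/135 = 1815 mm².
For a solid circular section, d ≥ √(4A/π) = 48.07 mm.

48.1 mm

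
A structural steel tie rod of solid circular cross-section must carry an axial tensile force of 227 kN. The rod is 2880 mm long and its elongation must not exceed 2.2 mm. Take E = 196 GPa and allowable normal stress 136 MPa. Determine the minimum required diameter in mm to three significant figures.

Required area A ≥ P/σ_allow = 227000/136 = 1669 mm².
For a solid circular section, d ≥ √(4A/π) = 46.1 mm.
Elongation limit: A ≥ PL/(Eδ_allow) = 227000·2880/(196000·2.2) = 1516 mm² ⇒ d ≥ 43.94 mm.
The stress limit governs.

46.1 mm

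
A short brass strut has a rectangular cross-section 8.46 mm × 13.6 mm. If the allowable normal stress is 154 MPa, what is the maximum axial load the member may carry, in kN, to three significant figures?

A = 115.1 mm².
P_max = σ_allow · A = 154 · 115.1 = 17720 N = 17.72 kN.

17.7 kN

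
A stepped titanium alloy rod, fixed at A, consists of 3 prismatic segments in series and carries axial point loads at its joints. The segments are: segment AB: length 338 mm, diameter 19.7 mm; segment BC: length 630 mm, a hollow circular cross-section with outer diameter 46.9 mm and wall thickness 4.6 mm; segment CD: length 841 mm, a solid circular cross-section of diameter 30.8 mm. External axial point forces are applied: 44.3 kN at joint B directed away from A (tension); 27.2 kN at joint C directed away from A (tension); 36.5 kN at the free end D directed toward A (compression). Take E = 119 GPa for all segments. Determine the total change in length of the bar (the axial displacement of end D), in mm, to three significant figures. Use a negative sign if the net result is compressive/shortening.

-0.101 mm

Internal axial forces (sectioning from the free end, tension +): N_CD = -36.5 kN, N_BC = -9.3 kN, N_AB = 35 kN.
A_AB = 304.8 mm².
A_BC = 611.3 mm².
A_CD = 745.1 mm².
δ_AB = 35000·338/(304.8·119000) = 0.3261 mm
δ_BC = -9300·630/(611.3·119000) = -0.08054 mm
δ_CD = -36500·841/(745.1·119000) = -0.3462 mm
δ = Σδ_i = -0.1006 mm.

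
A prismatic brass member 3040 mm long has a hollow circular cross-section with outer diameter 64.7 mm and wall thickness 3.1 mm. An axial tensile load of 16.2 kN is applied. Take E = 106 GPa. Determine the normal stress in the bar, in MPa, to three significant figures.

27.0 MPa

A = 599.9 mm².
σ = N/A = 16200/599.9 = 27 MPa.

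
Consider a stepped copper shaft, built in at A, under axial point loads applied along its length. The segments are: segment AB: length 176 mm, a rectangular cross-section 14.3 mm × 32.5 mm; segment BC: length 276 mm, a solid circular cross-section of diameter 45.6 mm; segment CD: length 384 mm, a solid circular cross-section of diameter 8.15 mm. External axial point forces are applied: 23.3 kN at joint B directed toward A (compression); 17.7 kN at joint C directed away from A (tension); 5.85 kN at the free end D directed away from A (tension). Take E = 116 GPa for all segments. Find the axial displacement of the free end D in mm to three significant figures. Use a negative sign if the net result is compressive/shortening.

0.406 mm

Internal axial forces (sectioning from the free end, tension +): N_CD = 5.85 kN, N_BC = 23.55 kN, N_AB = 0.25 kN.
A_AB = 464.8 mm².
A_BC = 1633 mm².
A_CD = 52.17 mm².
δ_AB = 250·176/(464.8·116000) = 0.0008162 mm
δ_BC = 23550·276/(1633·116000) = 0.03431 mm
δ_CD = 5850·384/(52.17·116000) = 0.3712 mm
δ = Σδ_i = 0.4063 mm.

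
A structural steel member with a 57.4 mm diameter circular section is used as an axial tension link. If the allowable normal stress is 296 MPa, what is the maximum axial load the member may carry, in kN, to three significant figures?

766 kN

A = 2588 mm².
P_max = σ_allow · A = 296 · 2588 = 766000 N = 766 kN.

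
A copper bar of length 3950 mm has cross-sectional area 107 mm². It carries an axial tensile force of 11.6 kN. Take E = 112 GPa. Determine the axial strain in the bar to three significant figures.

9.68e-04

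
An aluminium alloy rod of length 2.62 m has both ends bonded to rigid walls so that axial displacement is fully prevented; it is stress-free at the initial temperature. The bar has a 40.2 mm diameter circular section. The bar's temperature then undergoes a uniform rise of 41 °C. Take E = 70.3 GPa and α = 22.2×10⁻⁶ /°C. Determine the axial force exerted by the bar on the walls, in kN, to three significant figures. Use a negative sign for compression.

-81.2 kN

Free thermal expansion αLΔT = 22.2e-6 · 2620 · 41 = 2.385 mm.
The walls impose strain ε = −(2.385)/2620 = -9.1020e-04; σ = Eε = 70300 · -9.1020e-04 = -63.99 MPa.
Wall reaction R = σ·A = -63.99·1269 = -81210 N = -81.21 kN.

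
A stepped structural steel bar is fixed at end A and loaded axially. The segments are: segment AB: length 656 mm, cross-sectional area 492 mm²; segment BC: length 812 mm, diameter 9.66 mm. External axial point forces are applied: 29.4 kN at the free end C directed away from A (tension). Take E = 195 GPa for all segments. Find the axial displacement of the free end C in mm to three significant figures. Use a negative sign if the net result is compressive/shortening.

1.87 mm

Internal axial forces (sectioning from the free end, tension +): N_BC = 29.4 kN, N_AB = 29.4 kN.
A_BC = 73.29 mm².
δ_AB = 29400·656/(492·195000) = 0.201 mm
δ_BC = 29400·812/(73.29·195000) = 1.67 mm
δ = Σδ_i = 1.871 mm.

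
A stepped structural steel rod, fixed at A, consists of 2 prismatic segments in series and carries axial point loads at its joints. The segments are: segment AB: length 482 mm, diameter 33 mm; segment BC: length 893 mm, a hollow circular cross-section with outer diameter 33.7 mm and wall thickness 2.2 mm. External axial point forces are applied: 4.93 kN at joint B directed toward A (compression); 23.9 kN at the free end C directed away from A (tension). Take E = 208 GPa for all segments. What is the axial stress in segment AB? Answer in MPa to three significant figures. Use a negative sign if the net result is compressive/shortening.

Internal axial forces (sectioning from the free end, tension +): N_BC = 23.9 kN, N_AB = 18.97 kN.
A_AB = 855.3 mm².
σ_AB = N_AB/A_AB = 18970/855.3 = 22.18 MPa.

22.2 MPa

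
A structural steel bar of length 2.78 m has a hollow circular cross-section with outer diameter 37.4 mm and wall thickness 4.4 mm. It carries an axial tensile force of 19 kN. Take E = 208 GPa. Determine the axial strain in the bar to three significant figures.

2.00e-04

A = 456.2 mm².
σ = N/A = 41.65 MPa; ε = σ/E = 41.65/208000 = 2.003e-04.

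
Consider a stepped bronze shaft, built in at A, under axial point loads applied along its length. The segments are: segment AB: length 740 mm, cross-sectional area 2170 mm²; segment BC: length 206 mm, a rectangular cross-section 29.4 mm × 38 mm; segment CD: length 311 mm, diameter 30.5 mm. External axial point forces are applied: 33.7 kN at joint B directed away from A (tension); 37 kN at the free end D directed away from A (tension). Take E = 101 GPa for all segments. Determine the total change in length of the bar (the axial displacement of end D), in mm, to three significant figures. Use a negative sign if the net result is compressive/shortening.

0.462 mm

Internal axial forces (sectioning from the free end, tension +): N_CD = 37 kN, N_BC = 37 kN, N_AB = 70.7 kN.
A_BC = 1117 mm².
A_CD = 730.6 mm².
δ_AB = 70700·740/(2170·101000) = 0.2387 mm
δ_BC = 37000·206/(1117·101000) = 0.06755 mm
δ_CD = 37000·311/(730.6·101000) = 0.1559 mm
δ = Σδ_i = 0.4622 mm.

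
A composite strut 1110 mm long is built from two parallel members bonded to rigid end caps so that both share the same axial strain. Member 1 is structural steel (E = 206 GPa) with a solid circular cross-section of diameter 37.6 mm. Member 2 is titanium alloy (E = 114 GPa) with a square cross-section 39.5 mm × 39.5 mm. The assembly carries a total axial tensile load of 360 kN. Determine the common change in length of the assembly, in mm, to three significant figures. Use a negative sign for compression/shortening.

A_1 = 1110 mm².
A_2 = 1560 mm².
Equal strain + equilibrium ⇒ each member carries load in proportion to AE: A₁E₁ = 228700000 N, A₂E₂ = 177900000 N, ΣAE = 406600000 N.
δ = PL/ΣAE = 360000·1110/406600000 = 0.9828 mm.

0.983 mm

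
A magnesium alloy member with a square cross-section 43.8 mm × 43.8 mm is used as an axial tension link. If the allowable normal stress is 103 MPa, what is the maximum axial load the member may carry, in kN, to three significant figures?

198 kN

A = 1918 mm².
P_max = σ_allow · A = 103 · 1918 = 197600 N = 197.6 kN.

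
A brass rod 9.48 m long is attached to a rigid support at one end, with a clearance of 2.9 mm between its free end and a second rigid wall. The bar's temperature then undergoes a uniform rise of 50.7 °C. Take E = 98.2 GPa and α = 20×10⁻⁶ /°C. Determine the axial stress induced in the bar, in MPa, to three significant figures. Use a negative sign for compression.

-69.5 MPa

Free thermal expansion αLΔT = 20e-6 · 9480 · 50.7 = 9.613 mm.
The walls engage after the gap closes; constrained expansion = 9.613 − 2.9 = 6.713 mm.
The walls impose strain ε = −(6.713)/9480 = -7.0809e-04; σ = Eε = 98200 · -7.0809e-04 = -69.53 MPa.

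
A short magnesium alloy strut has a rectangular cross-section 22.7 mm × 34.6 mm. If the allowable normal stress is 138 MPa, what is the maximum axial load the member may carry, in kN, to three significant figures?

A = 785.4 mm².
P_max = σ_allow · A = 138 · 785.4 = 108400 N = 108.4 kN.

108 kN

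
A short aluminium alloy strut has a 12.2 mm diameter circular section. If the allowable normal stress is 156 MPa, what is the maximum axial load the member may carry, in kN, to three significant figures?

A = 116.9 mm².
P_max = σ_allow · A = 156 · 116.9 = 18240 N = 18.24 kN.

18.2 kN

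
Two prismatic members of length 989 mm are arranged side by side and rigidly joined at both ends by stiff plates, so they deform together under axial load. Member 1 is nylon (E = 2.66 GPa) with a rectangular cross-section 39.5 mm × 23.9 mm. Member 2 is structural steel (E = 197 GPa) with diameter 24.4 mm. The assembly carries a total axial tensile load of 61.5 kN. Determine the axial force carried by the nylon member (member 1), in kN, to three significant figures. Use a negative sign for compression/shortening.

1.63 kN

A_1 = 944 mm².
A_2 = 467.6 mm².
Equal strain + equilibrium ⇒ each member carries load in proportion to AE: A₁E₁ = 2511000 N, A₂E₂ = 92120000 N, ΣAE = 94630000 N.
F₁ = P·A₁E₁/ΣAE = 61500·2511000/94630000 = 1632 N.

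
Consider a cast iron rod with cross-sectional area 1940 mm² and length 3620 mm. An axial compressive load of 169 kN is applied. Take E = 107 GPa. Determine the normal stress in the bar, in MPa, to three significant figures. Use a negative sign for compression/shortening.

σ = N/A = -169000/1940 = -87.11 MPa.

-87.1 MPa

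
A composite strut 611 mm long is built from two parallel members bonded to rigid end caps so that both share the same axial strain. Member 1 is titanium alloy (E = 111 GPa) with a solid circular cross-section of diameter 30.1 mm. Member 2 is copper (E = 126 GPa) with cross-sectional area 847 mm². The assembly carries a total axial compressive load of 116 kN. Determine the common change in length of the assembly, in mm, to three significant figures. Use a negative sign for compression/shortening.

A_1 = 711.6 mm².
Equal strain + equilibrium ⇒ each member carries load in proportion to AE: A₁E₁ = 78990000 N, A₂E₂ = 106700000 N, ΣAE = 185700000 N.
δ = PL/ΣAE = -116000·611/185700000 = -0.3817 mm.

-0.382 mm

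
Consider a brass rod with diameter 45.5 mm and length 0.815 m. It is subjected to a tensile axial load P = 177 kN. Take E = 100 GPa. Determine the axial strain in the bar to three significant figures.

0.00109

A = 1626 mm².
σ = N/A = 108.9 MPa; ε = σ/E = 108.9/100000 = 1.089e-03.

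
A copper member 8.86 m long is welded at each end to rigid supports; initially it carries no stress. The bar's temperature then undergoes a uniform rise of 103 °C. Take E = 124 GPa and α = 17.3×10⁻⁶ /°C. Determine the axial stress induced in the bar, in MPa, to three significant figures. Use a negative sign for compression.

Free thermal expansion αLΔT = 17.3e-6 · 8860 · 103 = 15.79 mm.
The walls impose strain ε = −(15.79)/8860 = -1.7819e-03; σ = Eε = 124000 · -1.7819e-03 = -221 MPa.

-221 MPa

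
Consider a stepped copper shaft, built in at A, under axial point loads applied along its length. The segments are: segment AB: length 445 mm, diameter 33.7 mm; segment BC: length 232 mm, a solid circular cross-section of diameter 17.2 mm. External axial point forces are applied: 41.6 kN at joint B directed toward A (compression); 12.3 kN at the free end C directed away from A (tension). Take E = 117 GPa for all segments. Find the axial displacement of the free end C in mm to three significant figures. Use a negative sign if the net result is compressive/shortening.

-0.0200 mm

Internal axial forces (sectioning from the free end, tension +): N_BC = 12.3 kN, N_AB = -29.3 kN.
A_AB = 892 mm².
A_BC = 232.4 mm².
δ_AB = -29300·445/(892·117000) = -0.1249 mm
δ_BC = 12300·232/(232.4·117000) = 0.105 mm
δ = Σδ_i = -0.01997 mm.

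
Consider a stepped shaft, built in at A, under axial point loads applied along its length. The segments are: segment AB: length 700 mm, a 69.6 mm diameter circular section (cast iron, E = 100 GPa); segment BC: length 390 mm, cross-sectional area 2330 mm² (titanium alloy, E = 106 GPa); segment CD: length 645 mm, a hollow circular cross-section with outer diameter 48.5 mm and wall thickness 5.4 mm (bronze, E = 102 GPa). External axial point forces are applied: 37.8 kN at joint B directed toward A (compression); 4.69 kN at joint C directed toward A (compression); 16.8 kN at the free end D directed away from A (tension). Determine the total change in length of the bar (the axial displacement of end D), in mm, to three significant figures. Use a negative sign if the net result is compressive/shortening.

0.117 mm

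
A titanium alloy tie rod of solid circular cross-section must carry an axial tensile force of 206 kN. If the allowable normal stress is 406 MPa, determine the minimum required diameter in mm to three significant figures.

25.4 mm

Required area A ≥ P/σ_allow = 206000/406 = 507.4 mm².
For a solid circular section, d ≥ √(4A/π) = 25.42 mm.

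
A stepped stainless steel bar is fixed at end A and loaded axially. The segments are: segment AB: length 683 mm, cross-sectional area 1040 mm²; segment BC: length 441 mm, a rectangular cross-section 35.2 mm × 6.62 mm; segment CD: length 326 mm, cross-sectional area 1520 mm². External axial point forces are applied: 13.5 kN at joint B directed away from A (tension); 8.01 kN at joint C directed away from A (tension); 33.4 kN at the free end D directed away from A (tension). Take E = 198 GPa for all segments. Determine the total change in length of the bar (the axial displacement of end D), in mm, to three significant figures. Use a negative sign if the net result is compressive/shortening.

Internal axial forces (sectioning from the free end, tension +): N_CD = 33.4 kN, N_BC = 41.41 kN, N_AB = 54.91 kN.
A_BC = 233 mm².
δ_AB = 54910·683/(1040·198000) = 0.1821 mm
δ_BC = 41410·441/(233·198000) = 0.3958 mm
δ_CD = 33400·326/(1520·198000) = 0.03618 mm
δ = Σδ_i = 0.6141 mm.

0.614 mm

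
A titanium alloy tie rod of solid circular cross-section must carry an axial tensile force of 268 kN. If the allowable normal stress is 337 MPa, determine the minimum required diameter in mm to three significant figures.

Required area A ≥ P/σ_allow = 268000/337 = 795.3 mm².
For a solid circular section, d ≥ √(4A/π) = 31.82 mm.

31.8 mm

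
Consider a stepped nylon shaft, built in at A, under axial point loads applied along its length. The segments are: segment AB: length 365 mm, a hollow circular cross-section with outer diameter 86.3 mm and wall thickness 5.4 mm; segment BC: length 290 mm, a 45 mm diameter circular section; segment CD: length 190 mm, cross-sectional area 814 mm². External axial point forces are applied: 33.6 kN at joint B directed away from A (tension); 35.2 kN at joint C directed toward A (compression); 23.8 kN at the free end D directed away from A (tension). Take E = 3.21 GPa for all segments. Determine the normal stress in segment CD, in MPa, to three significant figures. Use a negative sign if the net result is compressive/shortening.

29.2 MPa

Internal axial forces (sectioning from the free end, tension +): N_CD = 23.8 kN, N_BC = -11.4 kN, N_AB = 22.2 kN.
σ_CD = N_CD/A_CD = 23800/814 = 29.24 MPa.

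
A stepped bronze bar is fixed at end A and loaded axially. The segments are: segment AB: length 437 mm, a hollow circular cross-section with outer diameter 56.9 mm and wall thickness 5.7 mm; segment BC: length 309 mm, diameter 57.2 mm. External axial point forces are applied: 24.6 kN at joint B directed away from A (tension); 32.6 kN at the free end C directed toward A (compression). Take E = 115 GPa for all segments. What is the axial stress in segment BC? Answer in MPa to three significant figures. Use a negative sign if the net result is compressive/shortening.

-12.7 MPa

Internal axial forces (sectioning from the free end, tension +): N_BC = -32.6 kN, N_AB = -8 kN.
A_BC = 2570 mm².
σ_BC = N_BC/A_BC = -32600/2570 = -12.69 MPa.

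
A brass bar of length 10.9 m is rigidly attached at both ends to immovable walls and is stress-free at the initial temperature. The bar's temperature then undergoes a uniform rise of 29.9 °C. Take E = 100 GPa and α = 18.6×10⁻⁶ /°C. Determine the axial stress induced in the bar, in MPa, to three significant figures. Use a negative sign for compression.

-55.6 MPa

Free thermal expansion αLΔT = 18.6e-6 · 10900 · 29.9 = 6.062 mm.
The walls impose strain ε = −(6.062)/10900 = -5.5614e-04; σ = Eε = 100000 · -5.5614e-04 = -55.61 MPa.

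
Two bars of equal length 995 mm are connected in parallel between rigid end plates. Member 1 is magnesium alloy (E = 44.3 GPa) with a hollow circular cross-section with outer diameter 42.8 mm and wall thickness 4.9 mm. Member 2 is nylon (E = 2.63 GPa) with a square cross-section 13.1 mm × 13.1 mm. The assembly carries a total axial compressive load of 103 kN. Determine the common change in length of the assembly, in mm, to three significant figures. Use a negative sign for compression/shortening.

-3.90 mm

A_1 = 583.4 mm².
A_2 = 171.6 mm².
Equal strain + equilibrium ⇒ each member carries load in proportion to AE: A₁E₁ = 25850000 N, A₂E₂ = 451300 N, ΣAE = 26300000 N.
δ = PL/ΣAE = -103000·995/26300000 = -3.897 mm.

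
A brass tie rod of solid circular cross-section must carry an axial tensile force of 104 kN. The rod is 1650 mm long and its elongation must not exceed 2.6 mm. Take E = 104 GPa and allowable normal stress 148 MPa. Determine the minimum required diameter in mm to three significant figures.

29.9 mm

Required area A ≥ P/σ_allow = 104000/148 = 702.7 mm².
For a solid circular section, d ≥ √(4A/π) = 29.91 mm.
Elongation limit: A ≥ PL/(Eδ_allow) = 104000·1650/(104000·2.6) = 634.6 mm² ⇒ d ≥ 28.43 mm.
The stress limit governs.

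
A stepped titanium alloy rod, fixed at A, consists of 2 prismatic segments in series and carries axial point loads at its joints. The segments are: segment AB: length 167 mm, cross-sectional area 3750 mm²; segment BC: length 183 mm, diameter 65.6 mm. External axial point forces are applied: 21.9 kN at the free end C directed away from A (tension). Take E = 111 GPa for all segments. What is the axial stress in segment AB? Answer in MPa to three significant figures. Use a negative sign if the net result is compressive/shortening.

5.84 MPa

Internal axial forces (sectioning from the free end, tension +): N_BC = 21.9 kN, N_AB = 21.9 kN.
σ_AB = N_AB/A_AB = 21900/3750 = 5.84 MPa.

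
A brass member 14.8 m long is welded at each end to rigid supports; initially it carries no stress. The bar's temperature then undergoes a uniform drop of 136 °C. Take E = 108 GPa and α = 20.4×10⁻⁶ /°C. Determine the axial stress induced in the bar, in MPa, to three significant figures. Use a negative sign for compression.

300 MPa

Free thermal expansion αLΔT = 20.4e-6 · 14800 · -136 = -41.06 mm.
The walls impose strain ε = −(-41.06)/14800 = 2.7744e-03; σ = Eε = 108000 · 2.7744e-03 = 299.6 MPa.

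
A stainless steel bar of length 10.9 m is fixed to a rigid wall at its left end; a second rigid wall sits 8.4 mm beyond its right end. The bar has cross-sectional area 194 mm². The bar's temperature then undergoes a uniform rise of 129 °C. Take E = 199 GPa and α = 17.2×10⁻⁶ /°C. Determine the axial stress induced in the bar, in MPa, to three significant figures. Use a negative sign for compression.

-288 MPa

Free thermal expansion αLΔT = 17.2e-6 · 10900 · 129 = 24.18 mm.
The walls engage after the gap closes; constrained expansion = 24.18 − 8.4 = 15.78 mm.
The walls impose strain ε = −(15.78)/10900 = -1.4482e-03; σ = Eε = 199000 · -1.4482e-03 = -288.2 MPa.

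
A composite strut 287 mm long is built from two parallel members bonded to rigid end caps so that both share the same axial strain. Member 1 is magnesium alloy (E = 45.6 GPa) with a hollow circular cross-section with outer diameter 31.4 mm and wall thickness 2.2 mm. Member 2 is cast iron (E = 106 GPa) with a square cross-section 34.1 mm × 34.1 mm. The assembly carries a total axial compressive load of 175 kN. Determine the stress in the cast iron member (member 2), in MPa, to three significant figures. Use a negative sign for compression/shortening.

-140 MPa

A_1 = 201.8 mm².
A_2 = 1163 mm².
Equal strain + equilibrium ⇒ each member carries load in proportion to AE: A₁E₁ = 9203000 N, A₂E₂ = 123300000 N, ΣAE = 132500000 N.
σ₂ = P·E₂/ΣAE = -175000·106000/132500000 = -140 MPa.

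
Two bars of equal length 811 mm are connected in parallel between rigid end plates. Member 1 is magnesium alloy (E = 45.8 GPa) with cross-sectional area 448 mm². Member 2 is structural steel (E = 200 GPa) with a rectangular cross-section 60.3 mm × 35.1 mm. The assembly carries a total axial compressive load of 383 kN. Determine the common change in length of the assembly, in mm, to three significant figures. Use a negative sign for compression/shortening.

-0.700 mm

A_2 = 2117 mm².
Equal strain + equilibrium ⇒ each member carries load in proportion to AE: A₁E₁ = 20520000 N, A₂E₂ = 423300000 N, ΣAE = 443800000 N.
δ = PL/ΣAE = -383000·811/443800000 = -0.6999 mm.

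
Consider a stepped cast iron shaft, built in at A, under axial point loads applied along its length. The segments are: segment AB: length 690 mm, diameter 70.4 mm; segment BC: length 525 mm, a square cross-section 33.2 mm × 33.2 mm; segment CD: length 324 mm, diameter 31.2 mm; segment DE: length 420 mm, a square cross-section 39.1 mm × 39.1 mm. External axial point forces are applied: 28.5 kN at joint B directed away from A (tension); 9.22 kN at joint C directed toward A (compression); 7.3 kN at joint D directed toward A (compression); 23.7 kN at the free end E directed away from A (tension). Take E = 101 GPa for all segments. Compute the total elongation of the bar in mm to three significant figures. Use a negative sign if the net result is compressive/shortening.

Internal axial forces (sectioning from the free end, tension +): N_DE = 23.7 kN, N_CD = 16.4 kN, N_BC = 7.18 kN, N_AB = 35.68 kN.
A_AB = 3893 mm².
A_BC = 1102 mm².
A_CD = 764.5 mm².
A_DE = 1529 mm².
δ_AB = 35680·690/(3893·101000) = 0.06262 mm
δ_BC = 7180·525/(1102·101000) = 0.03386 mm
δ_CD = 16400·324/(764.5·101000) = 0.06881 mm
δ_DE = 23700·420/(1529·101000) = 0.06446 mm
δ = Σδ_i = 0.2298 mm.

0.230 mm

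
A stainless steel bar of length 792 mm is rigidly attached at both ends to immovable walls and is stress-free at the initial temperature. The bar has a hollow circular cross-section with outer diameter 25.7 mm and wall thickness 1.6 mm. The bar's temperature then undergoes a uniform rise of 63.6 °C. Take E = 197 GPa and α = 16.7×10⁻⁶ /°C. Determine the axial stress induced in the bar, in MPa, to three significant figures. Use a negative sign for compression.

-209 MPa

Free thermal expansion αLΔT = 16.7e-6 · 792 · 63.6 = 0.8412 mm.
The walls impose strain ε = −(0.8412)/792 = -1.0621e-03; σ = Eε = 197000 · -1.0621e-03 = -209.2 MPa.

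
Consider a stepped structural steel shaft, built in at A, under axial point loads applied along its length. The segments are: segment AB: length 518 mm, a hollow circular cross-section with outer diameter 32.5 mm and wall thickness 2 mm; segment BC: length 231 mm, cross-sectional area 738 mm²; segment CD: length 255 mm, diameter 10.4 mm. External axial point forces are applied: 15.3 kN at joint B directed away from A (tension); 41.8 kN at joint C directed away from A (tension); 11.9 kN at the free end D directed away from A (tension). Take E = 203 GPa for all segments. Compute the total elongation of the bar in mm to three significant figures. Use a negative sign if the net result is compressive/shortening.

Internal axial forces (sectioning from the free end, tension +): N_CD = 11.9 kN, N_BC = 53.7 kN, N_AB = 69 kN.
A_AB = 191.6 mm².
A_CD = 84.95 mm².
δ_AB = 69000·518/(191.6·203000) = 0.9188 mm
δ_BC = 53700·231/(738·203000) = 0.0828 mm
δ_CD = 11900·255/(84.95·203000) = 0.176 mm
δ = Σδ_i = 1.178 mm.

1.18 mm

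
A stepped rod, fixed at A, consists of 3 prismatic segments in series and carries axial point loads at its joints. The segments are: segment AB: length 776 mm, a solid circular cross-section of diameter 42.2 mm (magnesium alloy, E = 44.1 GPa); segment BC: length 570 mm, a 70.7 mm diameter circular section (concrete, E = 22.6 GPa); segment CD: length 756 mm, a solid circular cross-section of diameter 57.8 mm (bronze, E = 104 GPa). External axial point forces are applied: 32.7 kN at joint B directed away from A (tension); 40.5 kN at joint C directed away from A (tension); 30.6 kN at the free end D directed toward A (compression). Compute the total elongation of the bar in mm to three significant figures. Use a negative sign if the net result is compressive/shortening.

Internal axial forces (sectioning from the free end, tension +): N_CD = -30.6 kN, N_BC = 9.9 kN, N_AB = 42.6 kN.
A_AB = 1399 mm².
A_BC = 3926 mm².
A_CD = 2624 mm².
δ_AB = 42600·776/(1399·44100) = 0.5359 mm
δ_BC = 9900·570/(3926·22600) = 0.0636 mm
δ_CD = -30600·756/(2624·104000) = -0.08477 mm
δ = Σδ_i = 0.5148 mm.

0.515 mm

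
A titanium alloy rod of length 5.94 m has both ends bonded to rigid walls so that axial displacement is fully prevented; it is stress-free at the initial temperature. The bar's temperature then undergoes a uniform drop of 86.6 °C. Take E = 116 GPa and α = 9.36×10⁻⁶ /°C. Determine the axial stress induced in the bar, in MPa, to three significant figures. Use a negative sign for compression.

Free thermal expansion αLΔT = 9.36e-6 · 5940 · -86.6 = -4.815 mm.
The walls impose strain ε = −(-4.815)/5940 = 8.1058e-04; σ = Eε = 116000 · 8.1058e-04 = 94.03 MPa.

94.0 MPa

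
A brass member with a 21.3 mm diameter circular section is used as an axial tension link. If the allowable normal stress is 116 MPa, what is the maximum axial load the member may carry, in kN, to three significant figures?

41.3 kN

A = 356.3 mm².
P_max = σ_allow · A = 116 · 356.3 = 41330 N = 41.33 kN.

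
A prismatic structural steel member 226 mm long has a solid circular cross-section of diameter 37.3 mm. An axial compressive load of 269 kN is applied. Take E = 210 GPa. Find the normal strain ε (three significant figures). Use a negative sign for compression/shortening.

-0.00117

A = 1093 mm².
σ = N/A = -246.2 MPa; ε = σ/E = -246.2/210000 = -1.172e-03.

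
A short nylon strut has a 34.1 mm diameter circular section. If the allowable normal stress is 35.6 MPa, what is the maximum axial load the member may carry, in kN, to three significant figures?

32.5 kN

A = 913.3 mm².
P_max = σ_allow · A = 35.6 · 913.3 = 32510 N = 32.51 kN.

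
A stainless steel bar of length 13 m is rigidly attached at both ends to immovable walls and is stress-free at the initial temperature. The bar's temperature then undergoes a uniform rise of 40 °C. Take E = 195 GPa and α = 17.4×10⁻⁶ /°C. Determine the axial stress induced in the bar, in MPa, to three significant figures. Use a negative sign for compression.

-136 MPa

Free thermal expansion αLΔT = 17.4e-6 · 13000 · 40 = 9.048 mm.
The walls impose strain ε = −(9.048)/13000 = -6.9600e-04; σ = Eε = 195000 · -6.9600e-04 = -135.7 MPa.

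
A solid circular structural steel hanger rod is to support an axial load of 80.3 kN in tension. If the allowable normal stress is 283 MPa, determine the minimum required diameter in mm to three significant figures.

19.0 mm

Required area A ≥ P/σ_allow = 80300/283 = 283.7 mm².
For a solid circular section, d ≥ √(4A/π) = 19.01 mm.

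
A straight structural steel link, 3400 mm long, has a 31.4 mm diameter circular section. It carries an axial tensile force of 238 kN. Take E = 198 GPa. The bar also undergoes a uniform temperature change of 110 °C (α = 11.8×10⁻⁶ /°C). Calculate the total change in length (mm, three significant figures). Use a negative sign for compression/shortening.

9.69 mm

A = 774.4 mm².
δ_mech = NL/(AE) = 238000·3400/(774.4·198000) = 5.278 mm.
δ_thermal = αLΔT = 11.8e-6·3400·110 = 4.413 mm.
δ = δ_mech + δ_thermal = 9.691 mm.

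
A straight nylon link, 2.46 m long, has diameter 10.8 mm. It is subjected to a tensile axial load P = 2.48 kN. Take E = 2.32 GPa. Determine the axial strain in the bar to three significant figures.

0.0117

A = 91.61 mm².
σ = N/A = 27.07 MPa; ε = σ/E = 27.07/2320 = 1.167e-02.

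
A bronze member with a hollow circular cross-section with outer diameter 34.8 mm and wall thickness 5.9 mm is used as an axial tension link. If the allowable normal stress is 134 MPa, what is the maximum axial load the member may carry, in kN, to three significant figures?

71.8 kN

A = 535.7 mm².
P_max = σ_allow · A = 134 · 535.7 = 71780 N = 71.78 kN.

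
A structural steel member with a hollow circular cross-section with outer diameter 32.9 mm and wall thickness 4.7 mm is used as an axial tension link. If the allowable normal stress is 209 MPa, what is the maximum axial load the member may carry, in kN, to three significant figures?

A = 416.4 mm².
P_max = σ_allow · A = 209 · 416.4 = 87020 N = 87.02 kN.

87.0 kN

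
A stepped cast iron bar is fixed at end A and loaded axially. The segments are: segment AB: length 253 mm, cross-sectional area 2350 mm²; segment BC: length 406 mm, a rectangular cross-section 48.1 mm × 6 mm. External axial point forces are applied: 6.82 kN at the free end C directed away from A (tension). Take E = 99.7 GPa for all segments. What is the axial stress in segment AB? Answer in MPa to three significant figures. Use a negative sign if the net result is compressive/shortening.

2.90 MPa

Internal axial forces (sectioning from the free end, tension +): N_BC = 6.82 kN, N_AB = 6.82 kN.
σ_AB = N_AB/A_AB = 6820/2350 = 2.902 MPa.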